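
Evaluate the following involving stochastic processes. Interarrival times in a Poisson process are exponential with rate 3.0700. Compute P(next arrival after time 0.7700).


P(X > t) = exp(-lambda * t)
= exp(-3.0700 * 0.7700)
= exp(-2.3639) = 0.0941

0.0941


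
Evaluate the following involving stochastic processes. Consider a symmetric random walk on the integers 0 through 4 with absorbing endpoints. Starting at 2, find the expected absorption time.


For symmetric RW on 0,...,N with absorbing barriers, E(i) = i*(N-i)
E(2) = 2 * 2 = 4

4


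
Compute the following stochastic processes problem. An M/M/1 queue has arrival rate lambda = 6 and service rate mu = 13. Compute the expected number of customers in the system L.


rho = 6/13 = 0.4615
L = rho/(1-rho)
= 0.4615/0.5385
= 0.8571

0.8571


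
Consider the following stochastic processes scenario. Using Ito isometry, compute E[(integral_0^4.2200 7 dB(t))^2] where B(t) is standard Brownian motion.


By Ito isometry: E[(int f dB)^2] = int f^2 dt
= 7^2 * 4.2200
= 49 * 4.2200 = 206.7800

206.7800


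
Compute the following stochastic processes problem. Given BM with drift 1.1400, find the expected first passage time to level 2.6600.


Expected first passage time = a/mu
= 2.6600/1.1400
= 2.3333

2.3333


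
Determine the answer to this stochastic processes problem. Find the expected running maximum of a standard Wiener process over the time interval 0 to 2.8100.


E(max B(s)) = sqrt(2t/pi)
= sqrt(2*2.8100/pi)
= sqrt(1.7889)
= 1.3375

1.3375


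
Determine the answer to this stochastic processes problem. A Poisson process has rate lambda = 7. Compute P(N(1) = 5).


P(N(t)=k) = (lambda*t)^k * exp(-lambda*t) / k!
lambda*t = 7
= 7^5 * exp(-7) / 5!
= 16807 * 9.1188e-04 / 120
= 0.1277

0.1277


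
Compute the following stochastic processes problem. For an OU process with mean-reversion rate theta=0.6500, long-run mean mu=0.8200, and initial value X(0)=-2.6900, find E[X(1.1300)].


E[X(t)] = mu + (X(0) - mu)*exp(-theta*t)
= 0.8200 + (-2.6900 - 0.8200)*exp(-0.6500*1.1300)
= 0.8200 + -3.5100 * 0.4797
= -0.8639

-0.8639


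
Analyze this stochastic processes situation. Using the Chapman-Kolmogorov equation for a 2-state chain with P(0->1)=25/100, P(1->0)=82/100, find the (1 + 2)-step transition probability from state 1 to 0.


P^3 = P^1 * P^2
Computing via matrix multiplication of the transition matrix.
Entry (1,0) of P^3 = 0.7666

0.7666


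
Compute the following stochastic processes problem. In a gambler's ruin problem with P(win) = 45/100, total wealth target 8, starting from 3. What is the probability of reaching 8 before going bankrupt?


Gambler's ruin formula:
r = q/p = 0.5500/0.4500 = 1.2222
P(win) = (1 - r^i)/(1 - r^N)
= (1 - 1.2222^3)/(1 - 1.2222^8)
= 0.2075

0.2075


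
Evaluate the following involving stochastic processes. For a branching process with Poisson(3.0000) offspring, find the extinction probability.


Since mu = 3.0000 > 1, extinction prob q < 1.
Solve s = exp(mu*(s-1)) iteratively.
q = 0.0595

0.0595


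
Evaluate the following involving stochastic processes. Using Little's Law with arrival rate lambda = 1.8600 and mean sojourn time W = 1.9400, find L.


Little's Law: L = lambda * W
= 1.8600 * 1.9400
= 3.6084

3.6084


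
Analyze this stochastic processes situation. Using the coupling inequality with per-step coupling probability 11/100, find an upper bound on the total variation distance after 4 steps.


TV distance bound <= (1-delta)^n
= (1 - 0.1100)^4
= 0.8900^4
= 0.6274

0.6274


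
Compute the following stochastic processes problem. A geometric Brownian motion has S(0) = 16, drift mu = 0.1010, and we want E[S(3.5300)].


E[S(t)] = S(0) * exp(mu * t)
= 16 * exp(0.1010 * 3.5300)
= 16 * 1.4284
= 22.8538

22.8538


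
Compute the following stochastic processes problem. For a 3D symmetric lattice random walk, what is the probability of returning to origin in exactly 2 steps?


P(return in 2 steps) = P(reverse first step) = 1/(2d)
= 1/6
= 0.1667

0.1667


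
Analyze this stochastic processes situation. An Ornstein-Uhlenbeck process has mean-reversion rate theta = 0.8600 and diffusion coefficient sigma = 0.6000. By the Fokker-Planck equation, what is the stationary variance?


Stationary variance = sigma^2 / (2*theta)
= 0.6000^2 / (2*0.8600)
= 0.3600 / 1.7200
= 0.2093

0.2093


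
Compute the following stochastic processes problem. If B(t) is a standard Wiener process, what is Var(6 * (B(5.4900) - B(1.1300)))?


Var(alpha*(B(t)-B(s))) = alpha^2 * (t-s)
= 6^2 * (5.4900 - 1.1300)
= 36 * 4.3600
= 156.9600

156.9600


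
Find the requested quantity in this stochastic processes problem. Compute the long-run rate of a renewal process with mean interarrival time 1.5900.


Long-run renewal rate = 1/E(X)
= 1/1.5900
= 0.6289

0.6289


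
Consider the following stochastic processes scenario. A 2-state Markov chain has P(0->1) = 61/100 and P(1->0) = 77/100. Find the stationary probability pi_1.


Stationary distribution: pi_0 = p10/(p01+p10), pi_1 = p01/(p01+p10)
p01 = 0.6100, p10 = 0.7700
pi_1 = 0.4420

0.4420


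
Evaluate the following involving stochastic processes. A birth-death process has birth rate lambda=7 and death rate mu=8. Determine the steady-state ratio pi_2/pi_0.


For birth-death process, pi_n/pi_0 = (lambda/mu)^n
= (7/8)^2
= 0.7656

0.7656


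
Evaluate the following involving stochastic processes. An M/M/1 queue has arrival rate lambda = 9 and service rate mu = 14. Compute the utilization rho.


rho = lambda/mu
= 9/14
= 0.6429

0.6429


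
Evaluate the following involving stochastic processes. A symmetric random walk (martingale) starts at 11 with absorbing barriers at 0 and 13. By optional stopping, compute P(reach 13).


By optional stopping theorem: E(M at tau) = M(0) = 11
P(hit 13)*13 + P(hit 0)*0 = 11
P(hit 13) = (11 - 0)/(13 - 0) = 11/13 = 0.8462

0.8462


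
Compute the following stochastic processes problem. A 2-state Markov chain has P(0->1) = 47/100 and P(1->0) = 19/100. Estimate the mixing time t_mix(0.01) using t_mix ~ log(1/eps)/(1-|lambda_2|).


lambda_2 = |1 - p01 - p10| = |1 - 0.4700 - 0.1900| = 0.3400
t_mix ~ log(1/eps)/(1 - |lambda_2|)
= log(100)/(1 - 0.3400) = 4.6052/0.6600
= 6.9775

6.9775


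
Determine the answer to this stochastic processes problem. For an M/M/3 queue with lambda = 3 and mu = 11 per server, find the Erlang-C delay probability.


a = lambda/mu = 0.2727
rho = a/c = 0.0909
Erlang-C formula applied:
C(c,a) = 0.0028

0.0028


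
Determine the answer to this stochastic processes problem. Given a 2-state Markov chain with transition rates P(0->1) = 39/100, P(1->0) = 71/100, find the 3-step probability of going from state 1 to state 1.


Computing P^3 by matrix multiplication.
P = [[0.6100, 0.3900], [0.7100, 0.2900]]
After raising P to the power 3:
P^3(1,1) = 0.3539

0.3539


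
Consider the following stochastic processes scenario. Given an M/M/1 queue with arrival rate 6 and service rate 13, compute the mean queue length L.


rho = 6/13 = 0.4615
L = rho/(1-rho)
= 0.4615/0.5385
= 0.8571

0.8571


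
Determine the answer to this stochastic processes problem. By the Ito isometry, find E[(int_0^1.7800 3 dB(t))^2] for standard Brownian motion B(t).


By Ito isometry: E[(int f dB)^2] = int f^2 dt
= 3^2 * 1.7800
= 9 * 1.7800 = 16.0200

16.0200


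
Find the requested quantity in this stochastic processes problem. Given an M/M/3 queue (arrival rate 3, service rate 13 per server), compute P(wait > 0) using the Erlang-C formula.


a = lambda/mu = 0.2308
rho = a/c = 0.0769
Erlang-C formula applied:
C(c,a) = 0.0018

0.0018


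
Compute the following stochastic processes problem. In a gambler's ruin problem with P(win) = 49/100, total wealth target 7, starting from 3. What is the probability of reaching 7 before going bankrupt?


Gambler's ruin formula:
r = q/p = 0.5100/0.4900 = 1.0408
P(win) = (1 - r^i)/(1 - r^N)
= (1 - 1.0408^3)/(1 - 1.0408^7)
= 0.3946

0.3946


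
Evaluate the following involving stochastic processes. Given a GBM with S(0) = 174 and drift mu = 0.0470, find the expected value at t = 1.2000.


E[S(t)] = S(0) * exp(mu * t)
= 174 * exp(0.0470 * 1.2000)
= 174 * 1.0580
= 184.0956

184.0956


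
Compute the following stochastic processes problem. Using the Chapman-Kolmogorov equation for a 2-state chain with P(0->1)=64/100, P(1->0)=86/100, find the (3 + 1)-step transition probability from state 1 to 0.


P^4 = P^3 * P^1
Computing via matrix multiplication of the transition matrix.
Entry (1,0) of P^4 = 0.5375

0.5375


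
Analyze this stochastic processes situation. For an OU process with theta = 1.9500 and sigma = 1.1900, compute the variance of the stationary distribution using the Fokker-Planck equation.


Stationary variance = sigma^2 / (2*theta)
= 1.1900^2 / (2*1.9500)
= 1.4161 / 3.9000
= 0.3631

0.3631


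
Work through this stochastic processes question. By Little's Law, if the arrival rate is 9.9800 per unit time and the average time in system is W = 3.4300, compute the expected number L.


Little's Law: L = lambda * W
= 9.9800 * 3.4300
= 34.2314

34.2314


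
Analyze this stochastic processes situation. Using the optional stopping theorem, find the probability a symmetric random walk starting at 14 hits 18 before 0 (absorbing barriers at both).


By optional stopping theorem: E(M at tau) = M(0) = 14
P(hit 18)*18 + P(hit 0)*0 = 14
P(hit 18) = (14 - 0)/(18 - 0) = 7/9 = 0.7778

0.7778


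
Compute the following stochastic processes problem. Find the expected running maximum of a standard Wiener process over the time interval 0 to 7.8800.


E(max B(s)) = sqrt(2t/pi)
= sqrt(2*7.8800/pi)
= sqrt(5.0166)
= 2.2398

2.2398


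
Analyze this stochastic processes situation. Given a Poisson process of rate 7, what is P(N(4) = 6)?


P(N(t)=k) = (lambda*t)^k * exp(-lambda*t) / k!
lambda*t = 28
= 28^6 * exp(-28) / 6!
= 481890304 * 6.9144e-13 / 720
= 4.6278e-07

4.6278e-07


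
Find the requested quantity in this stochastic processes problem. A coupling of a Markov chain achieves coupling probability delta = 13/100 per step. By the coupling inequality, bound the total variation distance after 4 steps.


TV distance bound <= (1-delta)^n
= (1 - 0.1300)^4
= 0.8700^4
= 0.5729

0.5729


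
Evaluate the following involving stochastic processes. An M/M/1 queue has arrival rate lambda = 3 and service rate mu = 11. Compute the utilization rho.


rho = lambda/mu
= 3/11
= 0.2727

0.2727


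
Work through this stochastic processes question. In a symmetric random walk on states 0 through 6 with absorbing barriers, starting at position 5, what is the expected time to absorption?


For symmetric RW on 0,...,N with absorbing barriers, E(i) = i*(N-i)
E(5) = 5 * 1 = 5

5


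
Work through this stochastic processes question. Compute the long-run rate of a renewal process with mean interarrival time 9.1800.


Long-run renewal rate = 1/E(X)
= 1/9.1800
= 0.1089

0.1089


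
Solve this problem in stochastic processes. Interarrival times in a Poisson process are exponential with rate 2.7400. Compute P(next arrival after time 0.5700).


P(X > t) = exp(-lambda * t)
= exp(-2.7400 * 0.5700)
= exp(-1.5618) = 0.2098

0.2098


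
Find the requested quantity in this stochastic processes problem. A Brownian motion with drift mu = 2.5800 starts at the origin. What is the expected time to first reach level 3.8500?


Expected first passage time = a/mu
= 3.8500/2.5800
= 1.4922

1.4922


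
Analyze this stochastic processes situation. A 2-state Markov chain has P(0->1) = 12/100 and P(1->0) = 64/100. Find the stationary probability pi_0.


Stationary distribution: pi_0 = p10/(p01+p10), pi_1 = p01/(p01+p10)
p01 = 0.1200, p10 = 0.6400
pi_0 = 0.8421

0.8421


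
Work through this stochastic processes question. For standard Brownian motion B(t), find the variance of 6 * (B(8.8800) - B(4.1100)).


Var(alpha*(B(t)-B(s))) = alpha^2 * (t-s)
= 6^2 * (8.8800 - 4.1100)
= 36 * 4.7700
= 171.7200

171.7200


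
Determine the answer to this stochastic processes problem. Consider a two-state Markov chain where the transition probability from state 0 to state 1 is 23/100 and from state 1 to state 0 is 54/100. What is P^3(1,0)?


Computing P^3 by matrix multiplication.
P = [[0.7700, 0.2300], [0.5400, 0.4600]]
After raising P to the power 3:
P^3(1,0) = 0.6928

0.6928


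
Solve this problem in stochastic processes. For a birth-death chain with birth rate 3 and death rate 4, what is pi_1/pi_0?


For birth-death process, pi_n/pi_0 = (lambda/mu)^n
= (3/4)^1
= 0.7500

0.7500


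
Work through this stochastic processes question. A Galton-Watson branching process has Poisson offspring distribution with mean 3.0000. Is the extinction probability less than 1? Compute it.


Since mu = 3.0000 > 1, extinction prob q < 1.
Solve s = exp(mu*(s-1)) iteratively.
q = 0.0595

0.0595


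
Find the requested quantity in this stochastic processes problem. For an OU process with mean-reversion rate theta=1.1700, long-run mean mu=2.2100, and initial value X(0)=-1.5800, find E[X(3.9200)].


E[X(t)] = mu + (X(0) - mu)*exp(-theta*t)
= 2.2100 + (-1.5800 - 2.2100)*exp(-1.1700*3.9200)
= 2.2100 + -3.7900 * 0.0102
= 2.1714

2.1714


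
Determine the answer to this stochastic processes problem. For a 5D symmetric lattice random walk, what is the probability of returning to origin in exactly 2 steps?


P(return in 2 steps) = P(reverse first step) = 1/(2d)
= 1/10
= 0.1000

0.1000


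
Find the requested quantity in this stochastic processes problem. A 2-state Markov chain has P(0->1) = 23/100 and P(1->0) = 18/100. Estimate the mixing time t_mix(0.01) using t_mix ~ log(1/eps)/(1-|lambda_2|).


lambda_2 = |1 - p01 - p10| = |1 - 0.2300 - 0.1800| = 0.5900
t_mix ~ log(1/eps)/(1 - |lambda_2|)
= log(100)/(1 - 0.5900) = 4.6052/0.4100
= 11.2321

11.2321


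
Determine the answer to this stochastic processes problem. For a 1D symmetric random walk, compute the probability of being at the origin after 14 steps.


P(S(14) = 0) = C(14,7) / 4^7
= 3432 / 16384
= 0.2095

0.2095


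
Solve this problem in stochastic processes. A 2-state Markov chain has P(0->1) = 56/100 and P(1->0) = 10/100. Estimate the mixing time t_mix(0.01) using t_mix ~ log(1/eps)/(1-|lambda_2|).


lambda_2 = |1 - p01 - p10| = |1 - 0.5600 - 0.1000| = 0.3400
t_mix ~ log(1/eps)/(1 - |lambda_2|)
= log(100)/(1 - 0.3400) = 4.6052/0.6600
= 6.9775

6.9775


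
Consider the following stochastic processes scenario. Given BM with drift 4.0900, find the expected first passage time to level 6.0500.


Expected first passage time = a/mu
= 6.0500/4.0900
= 1.4792

1.4792


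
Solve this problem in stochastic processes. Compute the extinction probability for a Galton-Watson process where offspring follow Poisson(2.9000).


Since mu = 2.9000 > 1, extinction prob q < 1.
Solve s = exp(mu*(s-1)) iteratively.
q = 0.0668

0.0668


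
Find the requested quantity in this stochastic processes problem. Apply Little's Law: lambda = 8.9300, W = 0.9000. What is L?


Little's Law: L = lambda * W
= 8.9300 * 0.9000
= 8.0370

8.0370


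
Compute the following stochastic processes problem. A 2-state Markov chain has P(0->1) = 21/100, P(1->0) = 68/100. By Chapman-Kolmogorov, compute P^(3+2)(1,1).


P^5 = P^3 * P^2
Computing via matrix multiplication of the transition matrix.
Entry (1,1) of P^5 = 0.2360

0.2360


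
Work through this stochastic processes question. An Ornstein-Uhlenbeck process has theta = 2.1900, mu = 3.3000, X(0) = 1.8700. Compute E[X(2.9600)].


E[X(t)] = mu + (X(0) - mu)*exp(-theta*t)
= 3.3000 + (1.8700 - 3.3000)*exp(-2.1900*2.9600)
= 3.3000 + -1.4300 * 0.0015
= 3.2978

3.2978


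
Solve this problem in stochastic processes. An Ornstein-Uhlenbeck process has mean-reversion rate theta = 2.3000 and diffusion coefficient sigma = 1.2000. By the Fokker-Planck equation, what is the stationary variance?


Stationary variance = sigma^2 / (2*theta)
= 1.2000^2 / (2*2.3000)
= 1.4400 / 4.6000
= 0.3130

0.3130


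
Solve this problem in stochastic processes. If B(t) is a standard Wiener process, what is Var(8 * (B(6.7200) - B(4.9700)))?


Var(alpha*(B(t)-B(s))) = alpha^2 * (t-s)
= 8^2 * (6.7200 - 4.9700)
= 64 * 1.7500
= 112.0000

112.0000


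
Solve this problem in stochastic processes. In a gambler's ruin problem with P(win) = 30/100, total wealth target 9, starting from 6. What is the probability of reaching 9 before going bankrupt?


Gambler's ruin formula:
r = q/p = 0.7000/0.3000 = 2.3333
P(win) = (1 - r^i)/(1 - r^N)
= (1 - 2.3333^6)/(1 - 2.3333^9)
= 0.0783

0.0783


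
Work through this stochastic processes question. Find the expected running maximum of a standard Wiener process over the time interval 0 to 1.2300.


E(max B(s)) = sqrt(2t/pi)
= sqrt(2*1.2300/pi)
= sqrt(0.7830)
= 0.8849

0.8849


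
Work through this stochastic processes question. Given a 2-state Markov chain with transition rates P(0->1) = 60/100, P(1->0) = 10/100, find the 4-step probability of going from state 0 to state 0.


Computing P^4 by matrix multiplication.
P = [[0.4000, 0.6000], [0.1000, 0.9000]]
After raising P to the power 4:
P^4(0,0) = 0.1498

0.1498


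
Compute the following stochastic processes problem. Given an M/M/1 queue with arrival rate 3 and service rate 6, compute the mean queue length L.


rho = 3/6 = 0.5000
L = rho/(1-rho)
= 0.5000/0.5000
= 1.0000

1.0000


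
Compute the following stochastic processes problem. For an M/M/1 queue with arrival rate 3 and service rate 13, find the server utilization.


rho = lambda/mu
= 3/13
= 0.2308

0.2308


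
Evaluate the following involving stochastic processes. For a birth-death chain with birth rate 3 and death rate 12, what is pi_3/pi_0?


For birth-death process, pi_n/pi_0 = (lambda/mu)^n
= (3/12)^3
= 0.0156

0.0156


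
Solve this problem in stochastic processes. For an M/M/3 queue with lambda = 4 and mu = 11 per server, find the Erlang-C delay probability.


a = lambda/mu = 0.3636
rho = a/c = 0.1212
Erlang-C formula applied:
C(c,a) = 0.0063

0.0063


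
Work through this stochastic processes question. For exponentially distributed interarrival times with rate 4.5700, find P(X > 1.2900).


P(X > t) = exp(-lambda * t)
= exp(-4.5700 * 1.2900)
= exp(-5.8953) = 0.0028

0.0028


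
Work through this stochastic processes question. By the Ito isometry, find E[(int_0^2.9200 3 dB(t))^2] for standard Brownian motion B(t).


By Ito isometry: E[(int f dB)^2] = int f^2 dt
= 3^2 * 2.9200
= 9 * 2.9200 = 26.2800

26.2800


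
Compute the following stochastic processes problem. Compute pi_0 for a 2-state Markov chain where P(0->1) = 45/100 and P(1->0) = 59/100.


Stationary distribution: pi_0 = p10/(p01+p10), pi_1 = p01/(p01+p10)
p01 = 0.4500, p10 = 0.5900
pi_0 = 0.5673

0.5673


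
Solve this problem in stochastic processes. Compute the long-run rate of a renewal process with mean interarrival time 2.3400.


Long-run renewal rate = 1/E(X)
= 1/2.3400
= 0.4274

0.4274


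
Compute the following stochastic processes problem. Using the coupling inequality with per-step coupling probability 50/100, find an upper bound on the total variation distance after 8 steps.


TV distance bound <= (1-delta)^n
= (1 - 0.5000)^8
= 0.5000^8
= 0.0039

0.0039


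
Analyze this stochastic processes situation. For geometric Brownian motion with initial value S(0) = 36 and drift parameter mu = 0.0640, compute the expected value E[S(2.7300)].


E[S(t)] = S(0) * exp(mu * t)
= 36 * exp(0.0640 * 2.7300)
= 36 * 1.1909
= 42.8729

42.8729


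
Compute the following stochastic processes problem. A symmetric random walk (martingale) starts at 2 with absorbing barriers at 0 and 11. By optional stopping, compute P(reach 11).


By optional stopping theorem: E(M at tau) = M(0) = 2
P(hit 11)*11 + P(hit 0)*0 = 2
P(hit 11) = (2 - 0)/(11 - 0) = 2/11 = 0.1818

0.1818


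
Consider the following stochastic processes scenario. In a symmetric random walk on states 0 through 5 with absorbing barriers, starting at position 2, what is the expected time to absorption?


For symmetric RW on 0,...,N with absorbing barriers, E(i) = i*(N-i)
E(2) = 2 * 3 = 6

6


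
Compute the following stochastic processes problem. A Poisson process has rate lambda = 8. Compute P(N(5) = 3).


P(N(t)=k) = (lambda*t)^k * exp(-lambda*t) / k!
lambda*t = 40
= 40^3 * exp(-40) / 3!
= 64000 * 4.2484e-18 / 6
= 4.5316e-14

4.5316e-14


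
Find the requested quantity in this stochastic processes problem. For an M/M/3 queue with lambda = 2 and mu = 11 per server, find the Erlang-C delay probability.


a = lambda/mu = 0.1818
rho = a/c = 0.0606
Erlang-C formula applied:
C(c,a) = 8.8909e-04

8.8909e-04


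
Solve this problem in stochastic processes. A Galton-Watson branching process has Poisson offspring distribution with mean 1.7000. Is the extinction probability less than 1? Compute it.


Since mu = 1.7000 > 1, extinction prob q < 1.
Solve s = exp(mu*(s-1)) iteratively.
q = 0.3088

0.3088


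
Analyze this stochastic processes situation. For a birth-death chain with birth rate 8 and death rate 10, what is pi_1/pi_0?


For birth-death process, pi_n/pi_0 = (lambda/mu)^n
= (8/10)^1
= 0.8000

0.8000


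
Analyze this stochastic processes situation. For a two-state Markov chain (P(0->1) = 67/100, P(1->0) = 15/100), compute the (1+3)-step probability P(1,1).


P^4 = P^1 * P^3
Computing via matrix multiplication of the transition matrix.
Entry (1,1) of P^4 = 0.8173

0.8173


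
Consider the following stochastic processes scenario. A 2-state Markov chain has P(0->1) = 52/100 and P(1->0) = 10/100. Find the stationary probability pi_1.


Stationary distribution: pi_0 = p10/(p01+p10), pi_1 = p01/(p01+p10)
p01 = 0.5200, p10 = 0.1000
pi_1 = 0.8387

0.8387


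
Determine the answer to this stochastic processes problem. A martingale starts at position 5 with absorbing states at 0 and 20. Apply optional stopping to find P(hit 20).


By optional stopping theorem: E(M at tau) = M(0) = 5
P(hit 20)*20 + P(hit 0)*0 = 5
P(hit 20) = (5 - 0)/(20 - 0) = 1/4 = 0.2500

0.2500


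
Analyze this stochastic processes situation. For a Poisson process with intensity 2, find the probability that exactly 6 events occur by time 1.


P(N(t)=k) = (lambda*t)^k * exp(-lambda*t) / k!
lambda*t = 2
= 2^6 * exp(-2) / 6!
= 64 * 0.1353 / 720
= 0.0120

0.0120


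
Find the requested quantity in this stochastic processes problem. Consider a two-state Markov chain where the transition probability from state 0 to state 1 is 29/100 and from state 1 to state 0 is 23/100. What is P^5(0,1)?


Computing P^5 by matrix multiplication.
P = [[0.7100, 0.2900], [0.2300, 0.7700]]
After raising P to the power 5:
P^5(0,1) = 0.5435

0.5435


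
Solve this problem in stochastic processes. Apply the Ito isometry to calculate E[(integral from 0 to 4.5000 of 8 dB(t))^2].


By Ito isometry: E[(int f dB)^2] = int f^2 dt
= 8^2 * 4.5000
= 64 * 4.5000 = 288.0000

288.0000


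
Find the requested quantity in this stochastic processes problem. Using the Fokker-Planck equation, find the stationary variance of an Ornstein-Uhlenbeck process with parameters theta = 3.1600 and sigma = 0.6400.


Stationary variance = sigma^2 / (2*theta)
= 0.6400^2 / (2*3.1600)
= 0.4096 / 6.3200
= 0.0648

0.0648


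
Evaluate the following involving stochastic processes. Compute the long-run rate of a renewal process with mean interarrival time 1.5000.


Long-run renewal rate = 1/E(X)
= 1/1.5000
= 0.6667

0.6667


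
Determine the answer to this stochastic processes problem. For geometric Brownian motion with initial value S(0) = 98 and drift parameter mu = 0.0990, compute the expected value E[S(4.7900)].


E[S(t)] = S(0) * exp(mu * t)
= 98 * exp(0.0990 * 4.7900)
= 98 * 1.6067
= 157.4609

157.4609


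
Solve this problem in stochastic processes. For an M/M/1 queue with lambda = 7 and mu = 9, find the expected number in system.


rho = 7/9 = 0.7778
L = rho/(1-rho)
= 0.7778/0.2222
= 3.5000

3.5000


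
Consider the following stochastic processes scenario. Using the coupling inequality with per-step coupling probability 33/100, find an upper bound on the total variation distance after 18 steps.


TV distance bound <= (1-delta)^n
= (1 - 0.3300)^18
= 0.6700^18
= 7.4020e-04

7.4020e-04


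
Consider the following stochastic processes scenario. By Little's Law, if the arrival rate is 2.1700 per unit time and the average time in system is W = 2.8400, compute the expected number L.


Little's Law: L = lambda * W
= 2.1700 * 2.8400
= 6.1628

6.1628


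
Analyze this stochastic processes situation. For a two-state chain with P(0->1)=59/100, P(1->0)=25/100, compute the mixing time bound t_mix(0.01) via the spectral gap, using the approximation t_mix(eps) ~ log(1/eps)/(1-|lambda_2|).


lambda_2 = |1 - p01 - p10| = |1 - 0.5900 - 0.2500| = 0.1600
t_mix ~ log(1/eps)/(1 - |lambda_2|)
= log(100)/(1 - 0.1600) = 4.6052/0.8400
= 5.4823

5.4823


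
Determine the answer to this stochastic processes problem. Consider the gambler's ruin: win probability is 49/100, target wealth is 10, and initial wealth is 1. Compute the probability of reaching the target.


Gambler's ruin formula:
r = q/p = 0.5100/0.4900 = 1.0408
P(win) = (1 - r^i)/(1 - r^N)
= (1 - 1.0408^1)/(1 - 1.0408^10)
= 0.0830

0.0830


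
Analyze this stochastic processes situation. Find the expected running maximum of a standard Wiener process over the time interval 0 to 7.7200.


E(max B(s)) = sqrt(2t/pi)
= sqrt(2*7.7200/pi)
= sqrt(4.9147)
= 2.2169

2.2169


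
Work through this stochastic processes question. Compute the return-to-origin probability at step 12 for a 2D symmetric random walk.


P = C(12,6)^2 / 4^12
= 924^2 / 16777216
= 853776 / 16777216
= 0.0509

0.0509


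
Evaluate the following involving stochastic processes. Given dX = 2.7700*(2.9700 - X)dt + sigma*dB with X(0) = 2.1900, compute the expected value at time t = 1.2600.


E[X(t)] = mu + (X(0) - mu)*exp(-theta*t)
= 2.9700 + (2.1900 - 2.9700)*exp(-2.7700*1.2600)
= 2.9700 + -0.7800 * 0.0305
= 2.9462

2.9462


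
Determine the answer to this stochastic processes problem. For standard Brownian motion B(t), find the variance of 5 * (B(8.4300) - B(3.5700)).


Var(alpha*(B(t)-B(s))) = alpha^2 * (t-s)
= 5^2 * (8.4300 - 3.5700)
= 25 * 4.8600
= 121.5000

121.5000


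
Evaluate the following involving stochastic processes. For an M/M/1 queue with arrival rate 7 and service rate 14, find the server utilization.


rho = lambda/mu
= 7/14
= 0.5000

0.5000


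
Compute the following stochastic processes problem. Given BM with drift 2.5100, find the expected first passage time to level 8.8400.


Expected first passage time = a/mu
= 8.8400/2.5100
= 3.5219

3.5219


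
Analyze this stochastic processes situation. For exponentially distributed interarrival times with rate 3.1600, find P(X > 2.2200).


P(X > t) = exp(-lambda * t)
= exp(-3.1600 * 2.2200)
= exp(-7.0152) = 8.9813e-04

8.9813e-04


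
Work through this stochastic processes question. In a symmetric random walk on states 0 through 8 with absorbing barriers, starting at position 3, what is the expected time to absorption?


For symmetric RW on 0,...,N with absorbing barriers, E(i) = i*(N-i)
E(3) = 3 * 5 = 15

15


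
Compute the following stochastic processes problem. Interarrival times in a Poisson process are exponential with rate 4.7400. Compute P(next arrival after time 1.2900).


P(X > t) = exp(-lambda * t)
= exp(-4.7400 * 1.2900)
= exp(-6.1146) = 0.0022

0.0022


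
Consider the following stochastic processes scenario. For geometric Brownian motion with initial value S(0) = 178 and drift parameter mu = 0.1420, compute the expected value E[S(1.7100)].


E[S(t)] = S(0) * exp(mu * t)
= 178 * exp(0.1420 * 1.7100)
= 178 * 1.2748
= 226.9214

226.9214


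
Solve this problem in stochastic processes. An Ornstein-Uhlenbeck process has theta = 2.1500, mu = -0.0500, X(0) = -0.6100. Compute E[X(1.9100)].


E[X(t)] = mu + (X(0) - mu)*exp(-theta*t)
= -0.0500 + (-0.6100 - -0.0500)*exp(-2.1500*1.9100)
= -0.0500 + -0.5600 * 0.0165
= -0.0592

-0.0592


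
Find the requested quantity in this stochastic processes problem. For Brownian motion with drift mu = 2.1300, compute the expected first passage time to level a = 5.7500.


Expected first passage time = a/mu
= 5.7500/2.1300
= 2.6995

2.6995


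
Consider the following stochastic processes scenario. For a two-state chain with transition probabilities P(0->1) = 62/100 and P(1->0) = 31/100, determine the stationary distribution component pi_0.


Stationary distribution: pi_0 = p10/(p01+p10), pi_1 = p01/(p01+p10)
p01 = 0.6200, p10 = 0.3100
pi_0 = 0.3333

0.3333


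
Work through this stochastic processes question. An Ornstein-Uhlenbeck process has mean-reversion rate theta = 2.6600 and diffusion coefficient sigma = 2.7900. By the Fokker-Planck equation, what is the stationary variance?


Stationary variance = sigma^2 / (2*theta)
= 2.7900^2 / (2*2.6600)
= 7.7841 / 5.3200
= 1.4632

1.4632


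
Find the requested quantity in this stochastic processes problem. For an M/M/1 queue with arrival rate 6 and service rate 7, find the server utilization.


rho = lambda/mu
= 6/7
= 0.8571

0.8571


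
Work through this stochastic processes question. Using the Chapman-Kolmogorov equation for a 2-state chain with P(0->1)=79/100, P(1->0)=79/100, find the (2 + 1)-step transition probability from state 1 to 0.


P^3 = P^2 * P^1
Computing via matrix multiplication of the transition matrix.
Entry (1,0) of P^3 = 0.5976

0.5976


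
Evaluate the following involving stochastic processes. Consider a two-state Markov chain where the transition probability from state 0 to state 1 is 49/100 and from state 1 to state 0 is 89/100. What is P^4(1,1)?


Computing P^4 by matrix multiplication.
P = [[0.5100, 0.4900], [0.8900, 0.1100]]
After raising P to the power 4:
P^4(1,1) = 0.3685

0.3685


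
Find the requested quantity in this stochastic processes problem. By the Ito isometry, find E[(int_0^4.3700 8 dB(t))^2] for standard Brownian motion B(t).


By Ito isometry: E[(int f dB)^2] = int f^2 dt
= 8^2 * 4.3700
= 64 * 4.3700 = 279.6800

279.6800


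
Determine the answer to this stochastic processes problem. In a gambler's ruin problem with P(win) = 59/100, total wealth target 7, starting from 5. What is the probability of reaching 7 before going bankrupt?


Gambler's ruin formula:
r = q/p = 0.4100/0.5900 = 0.6949
P(win) = (1 - r^i)/(1 - r^N)
= (1 - 0.6949^5)/(1 - 0.6949^7)
= 0.9091

0.9091


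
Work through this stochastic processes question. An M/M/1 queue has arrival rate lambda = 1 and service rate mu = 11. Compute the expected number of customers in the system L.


rho = 1/11 = 0.0909
L = rho/(1-rho)
= 0.0909/0.9091
= 0.1000

0.1000


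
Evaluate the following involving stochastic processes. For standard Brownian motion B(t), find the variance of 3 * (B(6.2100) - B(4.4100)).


Var(alpha*(B(t)-B(s))) = alpha^2 * (t-s)
= 3^2 * (6.2100 - 4.4100)
= 9 * 1.8000
= 16.2000

16.2000


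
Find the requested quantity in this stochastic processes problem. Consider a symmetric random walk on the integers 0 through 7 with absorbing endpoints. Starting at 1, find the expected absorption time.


For symmetric RW on 0,...,N with absorbing barriers, E(i) = i*(N-i)
E(1) = 1 * 6 = 6

6


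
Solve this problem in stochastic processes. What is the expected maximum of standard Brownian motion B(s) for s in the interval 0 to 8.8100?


E(max B(s)) = sqrt(2t/pi)
= sqrt(2*8.8100/pi)
= sqrt(5.6086)
= 2.3683

2.3683


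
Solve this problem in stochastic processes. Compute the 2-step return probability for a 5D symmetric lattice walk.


P(return in 2 steps) = P(reverse first step) = 1/(2d)
= 1/10
= 0.1000

0.1000


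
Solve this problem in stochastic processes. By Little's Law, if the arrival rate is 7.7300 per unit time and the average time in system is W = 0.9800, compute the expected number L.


Little's Law: L = lambda * W
= 7.7300 * 0.9800
= 7.5754

7.5754


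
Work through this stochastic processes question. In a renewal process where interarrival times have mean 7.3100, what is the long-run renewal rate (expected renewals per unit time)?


Long-run renewal rate = 1/E(X)
= 1/7.3100
= 0.1368

0.1368


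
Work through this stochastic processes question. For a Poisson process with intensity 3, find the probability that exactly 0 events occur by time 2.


P(N(t)=k) = (lambda*t)^k * exp(-lambda*t) / k!
lambda*t = 6
= 6^0 * exp(-6) / 0!
= 1 * 0.0025 / 1
= 0.0025

0.0025


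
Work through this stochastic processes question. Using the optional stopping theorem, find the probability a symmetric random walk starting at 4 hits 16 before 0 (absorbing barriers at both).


By optional stopping theorem: E(M at tau) = M(0) = 4
P(hit 16)*16 + P(hit 0)*0 = 4
P(hit 16) = (4 - 0)/(16 - 0) = 1/4 = 0.2500

0.2500


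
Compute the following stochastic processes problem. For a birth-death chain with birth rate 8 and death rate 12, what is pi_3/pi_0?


For birth-death process, pi_n/pi_0 = (lambda/mu)^n
= (8/12)^3
= 0.2963

0.2963


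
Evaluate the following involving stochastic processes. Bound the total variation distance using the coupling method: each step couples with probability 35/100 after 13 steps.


TV distance bound <= (1-delta)^n
= (1 - 0.3500)^13
= 0.6500^13
= 0.0037

0.0037


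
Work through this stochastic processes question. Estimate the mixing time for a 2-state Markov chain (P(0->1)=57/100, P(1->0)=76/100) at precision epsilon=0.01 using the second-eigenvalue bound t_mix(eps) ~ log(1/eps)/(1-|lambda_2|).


lambda_2 = |1 - p01 - p10| = |1 - 0.5700 - 0.7600| = 0.3300
t_mix ~ log(1/eps)/(1 - |lambda_2|)
= log(100)/(1 - 0.3300) = 4.6052/0.6700
= 6.8734

6.8734


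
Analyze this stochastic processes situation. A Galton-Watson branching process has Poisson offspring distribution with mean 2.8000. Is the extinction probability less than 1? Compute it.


Since mu = 2.8000 > 1, extinction prob q < 1.
Solve s = exp(mu*(s-1)) iteratively.
q = 0.0750

0.0750


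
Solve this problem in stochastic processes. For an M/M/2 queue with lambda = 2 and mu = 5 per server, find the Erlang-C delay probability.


a = lambda/mu = 0.4000
rho = a/c = 0.2000
Erlang-C formula applied:
C(c,a) = 0.0667

0.0667


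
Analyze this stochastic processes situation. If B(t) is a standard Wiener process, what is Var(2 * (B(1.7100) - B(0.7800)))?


Var(alpha*(B(t)-B(s))) = alpha^2 * (t-s)
= 2^2 * (1.7100 - 0.7800)
= 4 * 0.9300
= 3.7200

3.7200


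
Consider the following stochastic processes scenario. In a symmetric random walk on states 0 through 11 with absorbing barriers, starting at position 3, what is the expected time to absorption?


For symmetric RW on 0,...,N with absorbing barriers, E(i) = i*(N-i)
E(3) = 3 * 8 = 24

24


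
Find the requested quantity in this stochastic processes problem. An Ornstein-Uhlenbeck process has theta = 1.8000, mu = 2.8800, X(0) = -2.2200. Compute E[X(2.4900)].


E[X(t)] = mu + (X(0) - mu)*exp(-theta*t)
= 2.8800 + (-2.2200 - 2.8800)*exp(-1.8000*2.4900)
= 2.8800 + -5.1000 * 0.0113
= 2.8223

2.8223


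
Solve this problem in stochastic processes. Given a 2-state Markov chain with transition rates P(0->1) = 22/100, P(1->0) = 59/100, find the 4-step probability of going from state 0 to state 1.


Computing P^4 by matrix multiplication.
P = [[0.7800, 0.2200], [0.5900, 0.4100]]
After raising P to the power 4:
P^4(0,1) = 0.2713

0.2713


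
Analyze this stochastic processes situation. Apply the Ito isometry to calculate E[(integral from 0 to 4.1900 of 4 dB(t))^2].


By Ito isometry: E[(int f dB)^2] = int f^2 dt
= 4^2 * 4.1900
= 16 * 4.1900 = 67.0400

67.0400


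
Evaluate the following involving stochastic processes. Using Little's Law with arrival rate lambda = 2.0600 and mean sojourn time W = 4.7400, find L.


Little's Law: L = lambda * W
= 2.0600 * 4.7400
= 9.7644

9.7644


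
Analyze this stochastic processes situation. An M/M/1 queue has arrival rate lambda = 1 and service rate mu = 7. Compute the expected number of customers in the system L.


rho = 1/7 = 0.1429
L = rho/(1-rho)
= 0.1429/0.8571
= 0.1667

0.1667


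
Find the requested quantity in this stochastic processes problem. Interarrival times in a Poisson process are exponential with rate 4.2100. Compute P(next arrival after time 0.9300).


P(X > t) = exp(-lambda * t)
= exp(-4.2100 * 0.9300)
= exp(-3.9153) = 0.0199

0.0199


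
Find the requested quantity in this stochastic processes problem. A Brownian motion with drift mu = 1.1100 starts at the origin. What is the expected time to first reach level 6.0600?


Expected first passage time = a/mu
= 6.0600/1.1100
= 5.4595

5.4595


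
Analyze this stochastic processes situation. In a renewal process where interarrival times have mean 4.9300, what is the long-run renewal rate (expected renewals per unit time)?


Long-run renewal rate = 1/E(X)
= 1/4.9300
= 0.2028

0.2028


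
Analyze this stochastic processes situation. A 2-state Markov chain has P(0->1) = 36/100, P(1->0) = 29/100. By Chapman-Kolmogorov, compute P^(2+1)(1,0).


P^3 = P^2 * P^1
Computing via matrix multiplication of the transition matrix.
Entry (1,0) of P^3 = 0.4270

0.4270


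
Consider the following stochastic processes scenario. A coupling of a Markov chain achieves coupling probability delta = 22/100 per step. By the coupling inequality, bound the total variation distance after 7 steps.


TV distance bound <= (1-delta)^n
= (1 - 0.2200)^7
= 0.7800^7
= 0.1757

0.1757


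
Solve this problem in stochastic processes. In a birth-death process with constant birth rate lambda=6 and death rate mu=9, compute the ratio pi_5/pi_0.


For birth-death process, pi_n/pi_0 = (lambda/mu)^n
= (6/9)^5
= 0.1317

0.1317


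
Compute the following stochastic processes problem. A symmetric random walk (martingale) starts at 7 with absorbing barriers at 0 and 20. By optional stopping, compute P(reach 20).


By optional stopping theorem: E(M at tau) = M(0) = 7
P(hit 20)*20 + P(hit 0)*0 = 7
P(hit 20) = (7 - 0)/(20 - 0) = 7/20 = 0.3500

0.3500


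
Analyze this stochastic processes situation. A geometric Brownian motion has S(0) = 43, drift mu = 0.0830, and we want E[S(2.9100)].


E[S(t)] = S(0) * exp(mu * t)
= 43 * exp(0.0830 * 2.9100)
= 43 * 1.2732
= 54.7474

54.7474


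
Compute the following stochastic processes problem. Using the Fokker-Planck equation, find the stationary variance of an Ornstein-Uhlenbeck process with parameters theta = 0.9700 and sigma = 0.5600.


Stationary variance = sigma^2 / (2*theta)
= 0.5600^2 / (2*0.9700)
= 0.3136 / 1.9400
= 0.1616

0.1616


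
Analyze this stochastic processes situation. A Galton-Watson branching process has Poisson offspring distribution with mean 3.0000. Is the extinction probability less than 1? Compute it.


Since mu = 3.0000 > 1, extinction prob q < 1.
Solve s = exp(mu*(s-1)) iteratively.
q = 0.0595

0.0595


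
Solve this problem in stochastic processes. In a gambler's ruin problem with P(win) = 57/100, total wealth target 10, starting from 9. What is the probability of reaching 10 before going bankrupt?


Gambler's ruin formula:
r = q/p = 0.4300/0.5700 = 0.7544
P(win) = (1 - r^i)/(1 - r^N)
= (1 - 0.7544^9)/(1 - 0.7544^10)
= 0.9793

0.9793


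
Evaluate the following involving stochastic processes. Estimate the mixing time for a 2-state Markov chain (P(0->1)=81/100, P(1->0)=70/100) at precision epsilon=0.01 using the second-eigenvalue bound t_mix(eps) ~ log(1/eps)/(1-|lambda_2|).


lambda_2 = |1 - p01 - p10| = |1 - 0.8100 - 0.7000| = 0.5100
t_mix ~ log(1/eps)/(1 - |lambda_2|)
= log(100)/(1 - 0.5100) = 4.6052/0.4900
= 9.3983

9.3983
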